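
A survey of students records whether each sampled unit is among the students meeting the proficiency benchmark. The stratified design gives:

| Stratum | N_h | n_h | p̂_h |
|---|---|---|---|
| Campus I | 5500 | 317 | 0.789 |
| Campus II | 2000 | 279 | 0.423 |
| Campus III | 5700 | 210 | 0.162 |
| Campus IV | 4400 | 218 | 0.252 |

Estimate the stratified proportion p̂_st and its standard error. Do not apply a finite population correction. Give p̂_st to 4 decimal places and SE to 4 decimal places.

p̂_st ≈ 0.4101, SE ≈ 0.0136

N = 17600; stratum weights W_h = N_h/N.
p̂_st = Σ W_h p̂_h = (5500·0.789 + 2000·0.423 + 5700·0.162 + 4400·0.252)/17600 = 0.41010
V̂(p̂_st) = Σ W_h² p̂_h(1−p̂_h)/(n_h−1):
  stratum Campus I: (5500/17600)²·0.789·0.211/316 = 5.14485e-05
  stratum Campus II: (2000/17600)²·0.423·0.577/278 = 1.13372e-05
  stratum Campus III: (5700/17600)²·0.162·0.838/209 = 6.81298e-05
  stratum Campus IV: (4400/17600)²·0.252·0.748/217 = 5.42903e-05
V̂(p̂_st) = 0.000185206; SE = √V̂ = 0.013609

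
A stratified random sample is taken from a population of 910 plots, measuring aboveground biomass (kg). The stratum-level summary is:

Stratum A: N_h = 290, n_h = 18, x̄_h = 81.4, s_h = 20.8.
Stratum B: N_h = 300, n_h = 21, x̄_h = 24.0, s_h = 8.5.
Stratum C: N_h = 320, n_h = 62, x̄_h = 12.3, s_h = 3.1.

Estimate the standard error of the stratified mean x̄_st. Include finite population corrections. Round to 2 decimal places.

SE(x̄_st) ≈ 1.63

V̂(x̄_st) = Σ W_h² (1 − n_h/N_h) s_h²/n_h, with W_h = N_h/N and N = 910:
  stratum A: (290/910)²·(1 − 18/290)·20.8²/18 = 2.28949
  stratum B: (300/910)²·(1 − 21/300)·8.5²/21 = 0.347745
  stratum C: (320/910)²·(1 − 62/320)·3.1²/62 = 0.0154532
V̂(x̄_st) = 2.65269
SE(x̄_st) = √2.65269 = 1.62871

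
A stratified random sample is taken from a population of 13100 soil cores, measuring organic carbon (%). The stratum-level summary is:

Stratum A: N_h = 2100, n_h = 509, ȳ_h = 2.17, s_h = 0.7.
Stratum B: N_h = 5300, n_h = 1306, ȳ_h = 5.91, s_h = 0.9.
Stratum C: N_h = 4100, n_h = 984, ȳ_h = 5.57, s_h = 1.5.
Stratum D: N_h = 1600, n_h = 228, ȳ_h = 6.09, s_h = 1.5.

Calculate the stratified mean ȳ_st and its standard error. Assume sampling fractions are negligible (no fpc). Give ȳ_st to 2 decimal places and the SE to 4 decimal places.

ȳ_st = Σ W_h ȳ_h = (2100·2.17 + 5300·5.91 + 4100·5.57 + 1600·6.09)/13100 = 5.22603
V̂(ȳ_st) = Σ W_h² s_h²/n_h, with W_h = N_h/N and N = 13100:
  stratum A: (2100/13100)²·0.7²/509 = 2.47386e-05
  stratum B: (5300/13100)²·0.9²/1306 = 0.00010152
  stratum C: (4100/13100)²·1.5²/984 = 0.000223982
  stratum D: (1600/13100)²·1.5²/228 = 0.000147213
V̂(ȳ_st) = 0.000497453
SE(ȳ_st) = √0.000497453 = 0.0223036

ȳ_st ≈ 5.23, SE ≈ 0.0223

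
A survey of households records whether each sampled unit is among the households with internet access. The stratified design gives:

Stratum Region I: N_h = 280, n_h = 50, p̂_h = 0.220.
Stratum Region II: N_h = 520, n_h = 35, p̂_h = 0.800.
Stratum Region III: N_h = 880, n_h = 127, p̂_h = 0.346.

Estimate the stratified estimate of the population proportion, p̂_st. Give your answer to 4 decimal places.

N = 1680; stratum weights W_h = N_h/N.
p̂_st = Σ W_h p̂_h = (280·0.220 + 520·0.800 + 880·0.346)/1680 = 0.46552

p̂_st ≈ 0.4655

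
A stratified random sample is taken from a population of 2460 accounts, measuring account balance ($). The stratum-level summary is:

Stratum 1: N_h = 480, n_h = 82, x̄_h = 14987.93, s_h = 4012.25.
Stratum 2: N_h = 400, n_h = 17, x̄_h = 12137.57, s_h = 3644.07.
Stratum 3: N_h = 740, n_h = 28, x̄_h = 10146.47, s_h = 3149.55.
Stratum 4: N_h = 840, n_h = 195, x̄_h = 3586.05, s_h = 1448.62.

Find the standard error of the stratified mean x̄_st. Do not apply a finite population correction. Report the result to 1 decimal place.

SE(x̄_st) ≈ 247.9

V̂(x̄_st) = Σ W_h² s_h²/n_h, with W_h = N_h/N and N = 2460:
  stratum 1: (480/2460)²·4012.25²/82 = 7474.37
  stratum 2: (400/2460)²·3644.07²/17 = 20652.6
  stratum 3: (740/2460)²·3149.55²/28 = 32057.7
  stratum 4: (840/2460)²·1448.62²/195 = 1254.77
V̂(x̄_st) = 61439.4
SE(x̄_st) = √61439.4 = 247.87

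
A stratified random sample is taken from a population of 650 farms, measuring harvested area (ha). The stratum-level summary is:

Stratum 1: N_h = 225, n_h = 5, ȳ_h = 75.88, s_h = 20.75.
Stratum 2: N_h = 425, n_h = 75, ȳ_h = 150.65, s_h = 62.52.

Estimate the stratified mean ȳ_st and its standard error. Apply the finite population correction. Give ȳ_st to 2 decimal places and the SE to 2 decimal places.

ȳ_st ≈ 124.77, SE ≈ 5.33

ȳ_st = Σ W_h ȳ_h = (225·75.88 + 425·150.65)/650 = 124.76808
V̂(ȳ_st) = Σ W_h² (1 − n_h/N_h) s_h²/n_h, with W_h = N_h/N and N = 650:
  stratum 1: (225/650)²·(1 − 5/225)·20.75²/5 = 10.0889
  stratum 2: (425/650)²·(1 − 75/425)·62.52²/75 = 18.3488
V̂(ȳ_st) = 28.4377
SE(ȳ_st) = √28.4377 = 5.3327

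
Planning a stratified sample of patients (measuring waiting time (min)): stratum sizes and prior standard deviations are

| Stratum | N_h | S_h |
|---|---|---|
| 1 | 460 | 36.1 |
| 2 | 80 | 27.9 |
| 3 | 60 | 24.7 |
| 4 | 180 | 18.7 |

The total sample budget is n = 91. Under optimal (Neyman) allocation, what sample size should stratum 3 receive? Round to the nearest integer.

Neyman allocation: n_h = n · N_h S_h / Σ N_i S_i, with n = 91.
  stratum 1: N_h·S_h = 460·36.1 = 16606.00
  stratum 2: N_h·S_h = 80·27.9 = 2232.00
  stratum 3: N_h·S_h = 60·24.7 = 1482.00
  stratum 4: N_h·S_h = 180·18.7 = 3366.00
Σ N_h S_h = 23686.00
n for stratum 3 = 91·1482.00/23686.00 = 5.694 → 6

6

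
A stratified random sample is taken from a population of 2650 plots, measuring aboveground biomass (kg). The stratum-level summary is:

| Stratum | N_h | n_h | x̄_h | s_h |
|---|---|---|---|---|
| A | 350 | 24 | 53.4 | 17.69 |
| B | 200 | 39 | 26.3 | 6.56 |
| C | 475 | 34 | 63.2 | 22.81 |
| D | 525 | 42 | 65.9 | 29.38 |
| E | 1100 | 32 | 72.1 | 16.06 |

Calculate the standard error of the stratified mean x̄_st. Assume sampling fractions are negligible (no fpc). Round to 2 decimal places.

V̂(x̄_st) = Σ W_h² s_h²/n_h, with W_h = N_h/N and N = 2650:
  stratum A: (350/2650)²·17.69²/24 = 0.227451
  stratum B: (200/2650)²·6.56²/39 = 0.00628509
  stratum C: (475/2650)²·22.81²/34 = 0.491663
  stratum D: (525/2650)²·29.38²/42 = 0.806643
  stratum E: (1100/2650)²·16.06²/32 = 1.38878
V̂(x̄_st) = 2.92083
SE(x̄_st) = √2.92083 = 1.70904

SE(x̄_st) ≈ 1.71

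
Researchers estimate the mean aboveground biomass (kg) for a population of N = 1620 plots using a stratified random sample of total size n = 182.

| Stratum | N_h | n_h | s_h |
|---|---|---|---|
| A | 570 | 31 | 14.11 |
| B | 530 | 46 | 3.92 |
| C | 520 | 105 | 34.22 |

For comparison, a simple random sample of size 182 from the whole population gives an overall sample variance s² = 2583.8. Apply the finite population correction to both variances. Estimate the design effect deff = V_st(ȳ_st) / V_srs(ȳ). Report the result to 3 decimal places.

V̂(ȳ_st) = Σ W_h² (1 − n_h/N_h) s_h²/n_h, with W_h = N_h/N and N = 1620:
  stratum A: (570/1620)²·(1 − 31/570)·14.11²/31 = 0.751841
  stratum B: (530/1620)²·(1 − 46/530)·3.92²/46 = 0.0326517
  stratum C: (520/1620)²·(1 − 105/520)·34.22²/105 = 0.917048
V_st = 1.70154
V_srs = (1 − 182/1620)·2583.8/182 = 12.6018
deff = V_st / V_srs = 1.70154/12.6018 = 0.1350

deff ≈ 0.135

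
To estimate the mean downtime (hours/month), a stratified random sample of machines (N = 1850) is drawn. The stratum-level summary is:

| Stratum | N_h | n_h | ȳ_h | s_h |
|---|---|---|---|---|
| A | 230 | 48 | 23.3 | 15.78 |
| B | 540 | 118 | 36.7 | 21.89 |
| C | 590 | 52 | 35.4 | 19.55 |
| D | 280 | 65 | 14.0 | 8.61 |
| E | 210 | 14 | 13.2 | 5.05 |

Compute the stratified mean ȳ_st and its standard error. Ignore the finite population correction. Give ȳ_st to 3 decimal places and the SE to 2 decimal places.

ȳ_st ≈ 28.516, SE ≈ 1.11

ȳ_st = Σ W_h ȳ_h = (230·23.3 + 540·36.7 + 590·35.4 + 280·14.0 + 210·13.2)/1850 = 28.51622
V̂(ȳ_st) = Σ W_h² s_h²/n_h, with W_h = N_h/N and N = 1850:
  stratum A: (230/1850)²·15.78²/48 = 0.0801835
  stratum B: (540/1850)²·21.89²/118 = 0.345982
  stratum C: (590/1850)²·19.55²/52 = 0.747568
  stratum D: (280/1850)²·8.61²/65 = 0.0261256
  stratum E: (210/1850)²·5.05²/14 = 0.023472
V̂(ȳ_st) = 1.22333
SE(ȳ_st) = √1.22333 = 1.10604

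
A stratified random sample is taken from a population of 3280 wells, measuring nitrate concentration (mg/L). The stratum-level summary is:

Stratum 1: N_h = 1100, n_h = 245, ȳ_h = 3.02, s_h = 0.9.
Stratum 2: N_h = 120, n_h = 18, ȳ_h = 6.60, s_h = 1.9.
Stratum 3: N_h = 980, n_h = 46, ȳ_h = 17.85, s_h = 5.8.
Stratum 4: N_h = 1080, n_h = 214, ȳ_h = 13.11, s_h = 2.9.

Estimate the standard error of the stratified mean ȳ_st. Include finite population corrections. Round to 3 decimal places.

V̂(ȳ_st) = Σ W_h² (1 − n_h/N_h) s_h²/n_h, with W_h = N_h/N and N = 3280:
  stratum 1: (1100/3280)²·(1 − 245/1100)·0.9²/245 = 0.000289021
  stratum 2: (120/3280)²·(1 − 18/120)·1.9²/18 = 0.000228175
  stratum 3: (980/3280)²·(1 − 46/980)·5.8²/46 = 0.0622191
  stratum 4: (1080/3280)²·(1 − 214/1080)·2.9²/214 = 0.00341646
V̂(ȳ_st) = 0.0661527
SE(ȳ_st) = √0.0661527 = 0.257202

SE(ȳ_st) ≈ 0.257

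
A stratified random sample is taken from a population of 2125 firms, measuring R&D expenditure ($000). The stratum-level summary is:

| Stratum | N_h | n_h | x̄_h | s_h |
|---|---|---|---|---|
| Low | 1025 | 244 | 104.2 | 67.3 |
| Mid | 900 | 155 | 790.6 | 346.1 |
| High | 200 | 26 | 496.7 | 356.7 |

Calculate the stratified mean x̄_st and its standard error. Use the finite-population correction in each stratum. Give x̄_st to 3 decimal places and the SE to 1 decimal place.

x̄_st ≈ 431.852, SE ≈ 12.5

x̄_st = Σ W_h x̄_h = (1025·104.2 + 900·790.6 + 200·496.7)/2125 = 431.85176
V̂(x̄_st) = Σ W_h² (1 − n_h/N_h) s_h²/n_h, with W_h = N_h/N and N = 2125:
  stratum Low: (1025/2125)²·(1 − 244/1025)·67.3²/244 = 3.29077
  stratum Mid: (900/2125)²·(1 − 155/900)·346.1²/155 = 114.75
  stratum High: (200/2125)²·(1 − 26/200)·356.7²/26 = 37.7133
V̂(x̄_st) = 155.754
SE(x̄_st) = √155.754 = 12.4801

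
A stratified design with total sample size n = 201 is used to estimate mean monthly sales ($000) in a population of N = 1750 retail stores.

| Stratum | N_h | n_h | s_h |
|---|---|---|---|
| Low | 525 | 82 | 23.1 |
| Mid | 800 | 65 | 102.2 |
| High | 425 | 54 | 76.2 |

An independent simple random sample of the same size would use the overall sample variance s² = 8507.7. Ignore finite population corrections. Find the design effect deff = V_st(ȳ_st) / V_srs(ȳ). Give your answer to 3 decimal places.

deff ≈ 0.957

V̂(ȳ_st) = Σ W_h² s_h²/n_h, with W_h = N_h/N and N = 1750:
  stratum Low: (525/1750)²·23.1²/82 = 0.58567
  stratum Mid: (800/1750)²·102.2²/65 = 33.5809
  stratum High: (425/1750)²·76.2²/54 = 6.34188
V_st = 40.5084
V_srs = s²/n = 8507.7/201 = 42.3269
deff = V_st / V_srs = 40.5084/42.3269 = 0.9570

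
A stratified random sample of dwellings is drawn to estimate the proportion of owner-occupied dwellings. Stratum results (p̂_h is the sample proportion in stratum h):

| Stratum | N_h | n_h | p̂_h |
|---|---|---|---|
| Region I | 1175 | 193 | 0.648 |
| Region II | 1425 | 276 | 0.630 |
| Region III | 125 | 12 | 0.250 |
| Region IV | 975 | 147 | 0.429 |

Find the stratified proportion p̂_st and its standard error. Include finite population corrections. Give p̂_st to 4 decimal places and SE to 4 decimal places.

p̂_st ≈ 0.5699, SE ≈ 0.0178

N = 3700; stratum weights W_h = N_h/N.
p̂_st = Σ W_h p̂_h = (1175·0.648 + 1425·0.630 + 125·0.250 + 975·0.429)/3700 = 0.56991
V̂(p̂_st) = Σ W_h² (1 − n_h/N_h) p̂_h(1−p̂_h)/(n_h−1):
  stratum Region I: (1175/3700)²·(1 − 193/1175)·0.648·0.352/192 = 0.00010013
  stratum Region II: (1425/3700)²·(1 − 276/1425)·0.630·0.370/275 = 0.000101377
  stratum Region III: (125/3700)²·(1 − 12/125)·0.250·0.750/11 = 1.75871e-05
  stratum Region IV: (975/3700)²·(1 − 147/975)·0.429·0.571/146 = 9.894e-05
V̂(p̂_st) = 0.000318034; SE = √V̂ = 0.0178335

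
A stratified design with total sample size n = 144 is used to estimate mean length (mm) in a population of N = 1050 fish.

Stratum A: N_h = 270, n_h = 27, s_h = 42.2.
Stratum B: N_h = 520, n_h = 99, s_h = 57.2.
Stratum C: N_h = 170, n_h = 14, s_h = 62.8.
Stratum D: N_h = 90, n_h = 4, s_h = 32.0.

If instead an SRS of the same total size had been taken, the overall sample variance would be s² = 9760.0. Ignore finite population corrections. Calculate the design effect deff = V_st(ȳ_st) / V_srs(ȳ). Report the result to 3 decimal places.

V̂(ȳ_st) = Σ W_h² s_h²/n_h, with W_h = N_h/N and N = 1050:
  stratum A: (270/1050)²·42.2²/27 = 4.36124
  stratum B: (520/1050)²·57.2²/99 = 8.1056
  stratum C: (170/1050)²·62.8²/14 = 7.38432
  stratum D: (90/1050)²·32.0²/4 = 1.88082
V_st = 21.732
V_srs = s²/n = 9760.0/144 = 67.7778
deff = V_st / V_srs = 21.732/67.7778 = 0.3206

deff ≈ 0.321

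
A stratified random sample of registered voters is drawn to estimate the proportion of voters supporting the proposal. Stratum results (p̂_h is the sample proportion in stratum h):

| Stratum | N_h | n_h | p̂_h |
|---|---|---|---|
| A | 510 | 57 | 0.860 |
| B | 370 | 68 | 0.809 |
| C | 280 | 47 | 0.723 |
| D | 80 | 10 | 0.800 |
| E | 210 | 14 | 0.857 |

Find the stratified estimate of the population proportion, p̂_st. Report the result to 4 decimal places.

N = 1450; stratum weights W_h = N_h/N.
p̂_st = Σ W_h p̂_h = (510·0.860 + 370·0.809 + 280·0.723 + 80·0.800 + 210·0.857)/1450 = 0.81679

p̂_st ≈ 0.8168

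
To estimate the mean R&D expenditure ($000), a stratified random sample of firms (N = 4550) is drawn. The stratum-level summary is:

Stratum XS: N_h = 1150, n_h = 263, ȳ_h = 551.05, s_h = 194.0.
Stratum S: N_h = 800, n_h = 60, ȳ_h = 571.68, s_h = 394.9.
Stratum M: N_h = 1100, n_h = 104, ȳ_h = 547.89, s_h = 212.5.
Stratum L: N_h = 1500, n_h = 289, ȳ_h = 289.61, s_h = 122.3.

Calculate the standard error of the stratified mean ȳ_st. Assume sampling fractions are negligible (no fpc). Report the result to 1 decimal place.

V̂(ȳ_st) = Σ W_h² s_h²/n_h, with W_h = N_h/N and N = 4550:
  stratum XS: (1150/4550)²·194.0²/263 = 9.14157
  stratum S: (800/4550)²·394.9²/60 = 80.3489
  stratum M: (1100/4550)²·212.5²/104 = 25.3774
  stratum L: (1500/4550)²·122.3²/289 = 5.6249
V̂(ȳ_st) = 120.493
SE(ȳ_st) = √120.493 = 10.9769

SE(ȳ_st) ≈ 11.0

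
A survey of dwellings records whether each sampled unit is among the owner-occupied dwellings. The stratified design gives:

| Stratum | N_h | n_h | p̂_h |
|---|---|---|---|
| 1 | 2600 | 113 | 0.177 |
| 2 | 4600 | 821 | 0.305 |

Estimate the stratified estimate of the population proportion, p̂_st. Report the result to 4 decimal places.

p̂_st ≈ 0.2588

N = 7200; stratum weights W_h = N_h/N.
p̂_st = Σ W_h p̂_h = (2600·0.177 + 4600·0.305)/7200 = 0.25878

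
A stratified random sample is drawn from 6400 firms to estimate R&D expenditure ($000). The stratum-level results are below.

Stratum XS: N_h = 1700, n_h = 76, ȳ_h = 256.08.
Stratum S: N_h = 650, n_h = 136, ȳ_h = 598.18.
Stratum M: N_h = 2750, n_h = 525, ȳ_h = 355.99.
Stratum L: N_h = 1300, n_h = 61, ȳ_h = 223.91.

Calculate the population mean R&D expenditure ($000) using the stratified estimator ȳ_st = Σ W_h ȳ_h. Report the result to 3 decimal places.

N = Σ N_h = 6400. Stratum weights W_h = N_h/N.
ȳ_st = (1700·256.08 + 650·598.18 + 2750·355.99 + 1300·223.91) / 6400 = 327.22008

ȳ_st ≈ 327.220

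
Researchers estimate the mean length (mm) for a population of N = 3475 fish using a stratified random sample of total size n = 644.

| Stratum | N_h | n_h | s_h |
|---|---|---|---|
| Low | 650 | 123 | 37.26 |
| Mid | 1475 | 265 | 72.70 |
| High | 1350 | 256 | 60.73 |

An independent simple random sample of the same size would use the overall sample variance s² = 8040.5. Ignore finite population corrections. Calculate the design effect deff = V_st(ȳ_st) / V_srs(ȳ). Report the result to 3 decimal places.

V̂(ȳ_st) = Σ W_h² s_h²/n_h, with W_h = N_h/N and N = 3475:
  stratum Low: (650/3475)²·37.26²/123 = 0.39491
  stratum Mid: (1475/3475)²·72.70²/265 = 3.59333
  stratum High: (1350/3475)²·60.73²/256 = 2.17433
V_st = 6.16257
V_srs = s²/n = 8040.5/644 = 12.4852
deff = V_st / V_srs = 6.16257/12.4852 = 0.4936

deff ≈ 0.494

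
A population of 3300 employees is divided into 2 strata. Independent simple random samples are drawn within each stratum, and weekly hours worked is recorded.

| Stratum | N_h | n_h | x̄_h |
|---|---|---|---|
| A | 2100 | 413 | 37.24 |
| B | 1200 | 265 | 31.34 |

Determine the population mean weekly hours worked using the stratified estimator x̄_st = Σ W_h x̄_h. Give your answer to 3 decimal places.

x̄_st ≈ 35.095

N = Σ N_h = 3300. Stratum weights W_h = N_h/N.
x̄_st = (2100·37.24 + 1200·31.34) / 3300 = 35.09455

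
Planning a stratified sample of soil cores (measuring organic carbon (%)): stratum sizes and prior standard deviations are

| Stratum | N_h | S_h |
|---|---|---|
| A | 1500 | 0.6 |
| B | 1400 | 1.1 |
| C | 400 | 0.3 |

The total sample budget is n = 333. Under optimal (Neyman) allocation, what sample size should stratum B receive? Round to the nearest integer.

200

Neyman allocation: n_h = n · N_h S_h / Σ N_i S_i, with n = 333.
  stratum A: N_h·S_h = 1500·0.6 = 900.00
  stratum B: N_h·S_h = 1400·1.1 = 1540.00
  stratum C: N_h·S_h = 400·0.3 = 120.00
Σ N_h S_h = 2560.00
n for stratum B = 333·1540.00/2560.00 = 200.320 → 200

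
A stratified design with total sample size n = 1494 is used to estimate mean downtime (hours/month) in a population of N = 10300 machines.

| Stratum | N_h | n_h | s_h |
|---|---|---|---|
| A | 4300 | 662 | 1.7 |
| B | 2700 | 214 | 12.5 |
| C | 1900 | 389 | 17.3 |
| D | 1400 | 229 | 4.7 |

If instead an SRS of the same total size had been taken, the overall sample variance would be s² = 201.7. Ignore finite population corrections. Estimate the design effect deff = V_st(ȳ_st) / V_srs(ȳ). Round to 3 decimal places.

V̂(ȳ_st) = Σ W_h² s_h²/n_h, with W_h = N_h/N and N = 10300:
  stratum A: (4300/10300)²·1.7²/662 = 0.000760856
  stratum B: (2700/10300)²·12.5²/214 = 0.0501718
  stratum C: (1900/10300)²·17.3²/389 = 0.0261803
  stratum D: (1400/10300)²·4.7²/229 = 0.00178214
V_st = 0.0788951
V_srs = s²/n = 201.7/1494 = 0.135007
deff = V_st / V_srs = 0.0788951/0.135007 = 0.5844

deff ≈ 0.584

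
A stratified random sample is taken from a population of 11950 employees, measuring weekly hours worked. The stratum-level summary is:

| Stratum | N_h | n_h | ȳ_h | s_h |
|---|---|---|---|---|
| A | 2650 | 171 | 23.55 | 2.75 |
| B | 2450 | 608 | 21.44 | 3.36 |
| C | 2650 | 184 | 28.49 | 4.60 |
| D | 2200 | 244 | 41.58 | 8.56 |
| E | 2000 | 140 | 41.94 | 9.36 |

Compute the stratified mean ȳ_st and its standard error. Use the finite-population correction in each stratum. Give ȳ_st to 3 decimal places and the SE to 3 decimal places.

ȳ_st ≈ 30.610, SE ≈ 0.182

ȳ_st = Σ W_h ȳ_h = (2650·23.55 + 2450·21.44 + 2650·28.49 + 2200·41.58 + 2000·41.94)/11950 = 30.61004
V̂(ȳ_st) = Σ W_h² (1 − n_h/N_h) s_h²/n_h, with W_h = N_h/N and N = 11950:
  stratum A: (2650/11950)²·(1 − 171/2650)·2.75²/171 = 0.00203449
  stratum B: (2450/11950)²·(1 − 608/2450)·3.36²/608 = 0.000586806
  stratum C: (2650/11950)²·(1 − 184/2650)·4.60²/184 = 0.00526261
  stratum D: (2200/11950)²·(1 − 244/2200)·8.56²/244 = 0.00904927
  stratum E: (2000/11950)²·(1 − 140/2000)·9.36²/140 = 0.0163016
V̂(ȳ_st) = 0.0332348
SE(ȳ_st) = √0.0332348 = 0.182304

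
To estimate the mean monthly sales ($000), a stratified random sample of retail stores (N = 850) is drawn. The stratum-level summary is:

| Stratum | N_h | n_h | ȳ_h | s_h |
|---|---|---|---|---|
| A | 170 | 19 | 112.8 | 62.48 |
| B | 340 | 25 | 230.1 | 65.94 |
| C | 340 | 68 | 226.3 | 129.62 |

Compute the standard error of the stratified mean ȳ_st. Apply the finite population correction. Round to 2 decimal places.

SE(ȳ_st) ≈ 8.04

V̂(ȳ_st) = Σ W_h² (1 − n_h/N_h) s_h²/n_h, with W_h = N_h/N and N = 850:
  stratum A: (170/850)²·(1 − 19/170)·62.48²/19 = 7.29989
  stratum B: (340/850)²·(1 − 25/340)·65.94²/25 = 25.7816
  stratum C: (340/850)²·(1 − 68/340)·129.62²/68 = 31.6261
V̂(ȳ_st) = 64.7075
SE(ȳ_st) = √64.7075 = 8.0441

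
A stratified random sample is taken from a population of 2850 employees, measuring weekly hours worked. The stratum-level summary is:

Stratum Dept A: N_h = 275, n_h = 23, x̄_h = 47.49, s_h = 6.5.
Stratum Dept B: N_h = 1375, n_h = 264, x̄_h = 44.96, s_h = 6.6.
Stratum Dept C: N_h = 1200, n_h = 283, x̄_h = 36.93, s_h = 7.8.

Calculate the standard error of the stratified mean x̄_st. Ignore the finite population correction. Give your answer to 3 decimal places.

SE(x̄_st) ≈ 0.306

V̂(x̄_st) = Σ W_h² s_h²/n_h, with W_h = N_h/N and N = 2850:
  stratum Dept A: (275/2850)²·6.5²/23 = 0.0171031
  stratum Dept B: (1375/2850)²·6.6²/264 = 0.038406
  stratum Dept C: (1200/2850)²·7.8²/283 = 0.0381132
V̂(x̄_st) = 0.0936223
SE(x̄_st) = √0.0936223 = 0.305978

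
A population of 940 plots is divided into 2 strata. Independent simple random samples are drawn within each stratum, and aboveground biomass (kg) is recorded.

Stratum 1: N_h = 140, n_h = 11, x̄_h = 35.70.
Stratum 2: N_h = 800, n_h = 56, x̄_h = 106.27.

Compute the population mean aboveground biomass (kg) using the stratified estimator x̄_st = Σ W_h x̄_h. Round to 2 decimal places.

x̄_st ≈ 95.76

N = Σ N_h = 940. Stratum weights W_h = N_h/N.
x̄_st = (140·35.70 + 800·106.27) / 940 = 95.7596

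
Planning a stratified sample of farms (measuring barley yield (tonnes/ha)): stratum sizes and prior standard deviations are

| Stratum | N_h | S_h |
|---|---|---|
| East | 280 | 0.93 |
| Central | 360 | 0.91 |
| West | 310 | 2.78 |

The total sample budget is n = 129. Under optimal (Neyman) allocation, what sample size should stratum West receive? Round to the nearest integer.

77

Neyman allocation: n_h = n · N_h S_h / Σ N_i S_i, with n = 129.
  stratum East: N_h·S_h = 280·0.93 = 260.40
  stratum Central: N_h·S_h = 360·0.91 = 327.60
  stratum West: N_h·S_h = 310·2.78 = 861.80
Σ N_h S_h = 1449.80
n for stratum West = 129·861.80/1449.80 = 76.681 → 77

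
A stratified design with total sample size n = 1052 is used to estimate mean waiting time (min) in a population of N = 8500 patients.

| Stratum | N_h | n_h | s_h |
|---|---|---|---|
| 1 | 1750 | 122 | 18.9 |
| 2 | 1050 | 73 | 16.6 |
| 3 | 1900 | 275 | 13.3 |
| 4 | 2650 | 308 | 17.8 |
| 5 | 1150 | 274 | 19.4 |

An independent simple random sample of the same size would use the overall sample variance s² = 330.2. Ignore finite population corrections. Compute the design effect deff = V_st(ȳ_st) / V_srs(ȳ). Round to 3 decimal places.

deff ≈ 1.080

V̂(ȳ_st) = Σ W_h² s_h²/n_h, with W_h = N_h/N and N = 8500:
  stratum 1: (1750/8500)²·18.9²/122 = 0.124109
  stratum 2: (1050/8500)²·16.6²/73 = 0.0576015
  stratum 3: (1900/8500)²·13.3²/275 = 0.0321396
  stratum 4: (2650/8500)²·17.8²/308 = 0.0999869
  stratum 5: (1150/8500)²·19.4²/274 = 0.0251426
V_st = 0.338979
V_srs = s²/n = 330.2/1052 = 0.313878
deff = V_st / V_srs = 0.338979/0.313878 = 1.0800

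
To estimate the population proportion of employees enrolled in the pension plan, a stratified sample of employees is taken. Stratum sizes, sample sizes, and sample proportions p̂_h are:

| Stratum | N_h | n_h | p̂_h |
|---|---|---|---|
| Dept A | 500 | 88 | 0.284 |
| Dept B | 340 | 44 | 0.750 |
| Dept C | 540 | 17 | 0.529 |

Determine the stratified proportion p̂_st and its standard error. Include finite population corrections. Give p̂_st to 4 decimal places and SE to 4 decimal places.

N = 1380; stratum weights W_h = N_h/N.
p̂_st = Σ W_h p̂_h = (500·0.284 + 340·0.750 + 540·0.529)/1380 = 0.49468
V̂(p̂_st) = Σ W_h² (1 − n_h/N_h) p̂_h(1−p̂_h)/(n_h−1):
  stratum Dept A: (500/1380)²·(1 − 88/500)·0.284·0.716/87 = 0.000252826
  stratum Dept B: (340/1380)²·(1 − 44/340)·0.750·0.250/43 = 0.000230433
  stratum Dept C: (540/1380)²·(1 − 17/540)·0.529·0.471/16 = 0.00230937
V̂(p̂_st) = 0.00279263; SE = √V̂ = 0.0528453

p̂_st ≈ 0.4947, SE ≈ 0.0528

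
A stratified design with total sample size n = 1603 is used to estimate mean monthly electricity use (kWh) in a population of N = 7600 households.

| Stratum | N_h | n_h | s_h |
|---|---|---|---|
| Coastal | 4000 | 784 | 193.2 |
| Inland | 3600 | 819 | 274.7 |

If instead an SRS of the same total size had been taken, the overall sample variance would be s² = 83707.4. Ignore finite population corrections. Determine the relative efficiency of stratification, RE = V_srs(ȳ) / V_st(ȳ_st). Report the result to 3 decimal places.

RE ≈ 1.542

V̂(ȳ_st) = Σ W_h² s_h²/n_h, with W_h = N_h/N and N = 7600:
  stratum Coastal: (4000/7600)²·193.2²/784 = 13.1884
  stratum Inland: (3600/7600)²·274.7²/819 = 20.6734
V_st = 33.8617
V_srs = s²/n = 83707.4/1603 = 52.2192
Relative efficiency = V_srs / V_st = 52.2192/33.8617 = 1.5421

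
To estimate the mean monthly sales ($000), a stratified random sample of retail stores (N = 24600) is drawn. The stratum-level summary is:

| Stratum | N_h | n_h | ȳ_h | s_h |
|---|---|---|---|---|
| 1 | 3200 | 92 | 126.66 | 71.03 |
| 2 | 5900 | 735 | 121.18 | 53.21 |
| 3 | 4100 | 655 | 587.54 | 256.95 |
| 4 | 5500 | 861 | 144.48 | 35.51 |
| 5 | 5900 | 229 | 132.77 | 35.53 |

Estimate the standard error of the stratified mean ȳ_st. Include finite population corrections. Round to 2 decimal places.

V̂(ȳ_st) = Σ W_h² (1 − n_h/N_h) s_h²/n_h, with W_h = N_h/N and N = 24600:
  stratum 1: (3200/24600)²·(1 − 92/3200)·71.03²/92 = 0.901273
  stratum 2: (5900/24600)²·(1 − 735/5900)·53.21²/735 = 0.193977
  stratum 3: (4100/24600)²·(1 − 655/4100)·256.95²/655 = 2.35266
  stratum 4: (5500/24600)²·(1 − 861/5500)·35.51²/861 = 0.0617469
  stratum 5: (5900/24600)²·(1 − 229/5900)·35.53²/229 = 0.304787
V̂(ȳ_st) = 3.81444
SE(ȳ_st) = √3.81444 = 1.95306

SE(ȳ_st) ≈ 1.95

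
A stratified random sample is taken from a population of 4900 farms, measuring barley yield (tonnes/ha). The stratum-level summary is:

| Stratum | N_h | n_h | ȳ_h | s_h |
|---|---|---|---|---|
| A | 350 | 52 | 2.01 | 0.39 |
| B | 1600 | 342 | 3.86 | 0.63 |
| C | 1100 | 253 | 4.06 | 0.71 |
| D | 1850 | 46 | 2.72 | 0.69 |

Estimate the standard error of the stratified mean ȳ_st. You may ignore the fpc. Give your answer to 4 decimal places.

V̂(ȳ_st) = Σ W_h² s_h²/n_h, with W_h = N_h/N and N = 4900:
  stratum A: (350/4900)²·0.39²/52 = 1.49235e-05
  stratum B: (1600/4900)²·0.63²/342 = 0.000123738
  stratum C: (1100/4900)²·0.71²/253 = 0.000100413
  stratum D: (1850/4900)²·0.69²/46 = 0.00147534
V̂(ȳ_st) = 0.00171441
SE(ȳ_st) = √0.00171441 = 0.0414055

SE(ȳ_st) ≈ 0.0414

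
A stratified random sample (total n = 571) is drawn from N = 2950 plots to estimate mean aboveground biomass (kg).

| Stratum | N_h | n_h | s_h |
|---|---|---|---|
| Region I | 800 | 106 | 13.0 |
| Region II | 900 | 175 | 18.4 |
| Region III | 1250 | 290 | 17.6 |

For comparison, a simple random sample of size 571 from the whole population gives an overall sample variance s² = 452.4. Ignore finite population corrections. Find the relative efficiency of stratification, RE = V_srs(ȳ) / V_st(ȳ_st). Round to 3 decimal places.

RE ≈ 1.620

V̂(ȳ_st) = Σ W_h² s_h²/n_h, with W_h = N_h/N and N = 2950:
  stratum Region I: (800/2950)²·13.0²/106 = 0.117251
  stratum Region II: (900/2950)²·18.4²/175 = 0.180069
  stratum Region III: (1250/2950)²·17.6²/290 = 0.19178
V_st = 0.4891
V_srs = s²/n = 452.4/571 = 0.792294
Relative efficiency = V_srs / V_st = 0.792294/0.4891 = 1.6199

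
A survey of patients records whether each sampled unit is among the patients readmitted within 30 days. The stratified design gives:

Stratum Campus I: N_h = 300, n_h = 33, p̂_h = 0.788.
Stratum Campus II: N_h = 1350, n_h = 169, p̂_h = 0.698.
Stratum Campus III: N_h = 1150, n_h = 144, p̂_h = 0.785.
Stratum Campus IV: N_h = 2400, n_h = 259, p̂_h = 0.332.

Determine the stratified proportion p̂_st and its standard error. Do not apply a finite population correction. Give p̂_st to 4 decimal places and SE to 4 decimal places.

p̂_st ≈ 0.5535, SE ≈ 0.0185

N = 5200; stratum weights W_h = N_h/N.
p̂_st = Σ W_h p̂_h = (300·0.788 + 1350·0.698 + 1150·0.785 + 2400·0.332)/5200 = 0.55351
V̂(p̂_st) = Σ W_h² p̂_h(1−p̂_h)/(n_h−1):
  stratum Campus I: (300/5200)²·0.788·0.212/32 = 1.73759e-05
  stratum Campus II: (1350/5200)²·0.698·0.302/168 = 8.45695e-05
  stratum Campus III: (1150/5200)²·0.785·0.215/143 = 5.77246e-05
  stratum Campus IV: (2400/5200)²·0.332·0.668/258 = 0.000183109
V̂(p̂_st) = 0.000342779; SE = √V̂ = 0.0185143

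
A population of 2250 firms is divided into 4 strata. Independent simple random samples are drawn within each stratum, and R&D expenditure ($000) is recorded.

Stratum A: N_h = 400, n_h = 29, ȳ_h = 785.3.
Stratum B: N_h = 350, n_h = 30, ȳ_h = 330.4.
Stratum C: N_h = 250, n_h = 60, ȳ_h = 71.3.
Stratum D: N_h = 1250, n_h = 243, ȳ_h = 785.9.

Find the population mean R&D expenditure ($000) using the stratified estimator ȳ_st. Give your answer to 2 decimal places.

N = Σ N_h = 2250. Stratum weights W_h = N_h/N.
ȳ_st = (400·785.3 + 350·330.4 + 250·71.3 + 1250·785.9) / 2250 = 635.5378

ȳ_st ≈ 635.54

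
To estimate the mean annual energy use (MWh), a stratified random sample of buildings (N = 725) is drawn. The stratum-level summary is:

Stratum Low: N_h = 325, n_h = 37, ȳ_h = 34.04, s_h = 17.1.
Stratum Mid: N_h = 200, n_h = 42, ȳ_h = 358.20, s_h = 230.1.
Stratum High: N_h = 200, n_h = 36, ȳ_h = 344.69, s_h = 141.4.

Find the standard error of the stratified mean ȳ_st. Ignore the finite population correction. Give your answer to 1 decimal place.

SE(ȳ_st) ≈ 11.8

V̂(ȳ_st) = Σ W_h² s_h²/n_h, with W_h = N_h/N and N = 725:
  stratum Low: (325/725)²·17.1²/37 = 1.58811
  stratum Mid: (200/725)²·230.1²/42 = 95.933
  stratum High: (200/725)²·141.4²/36 = 42.2649
V̂(ȳ_st) = 139.786
SE(ȳ_st) = √139.786 = 11.8231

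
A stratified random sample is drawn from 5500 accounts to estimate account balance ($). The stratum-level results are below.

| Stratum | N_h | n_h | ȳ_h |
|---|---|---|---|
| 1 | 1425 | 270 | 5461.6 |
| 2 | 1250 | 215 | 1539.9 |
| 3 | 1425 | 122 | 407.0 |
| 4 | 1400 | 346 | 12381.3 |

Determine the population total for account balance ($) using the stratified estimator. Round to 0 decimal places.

τ̂_st = Σ N_h ȳ_h = 1425·5461.6 + 1250·1539.9 + 1425·407.0 + 1400·12381.3 = 27621450

τ̂_st ≈ 27621450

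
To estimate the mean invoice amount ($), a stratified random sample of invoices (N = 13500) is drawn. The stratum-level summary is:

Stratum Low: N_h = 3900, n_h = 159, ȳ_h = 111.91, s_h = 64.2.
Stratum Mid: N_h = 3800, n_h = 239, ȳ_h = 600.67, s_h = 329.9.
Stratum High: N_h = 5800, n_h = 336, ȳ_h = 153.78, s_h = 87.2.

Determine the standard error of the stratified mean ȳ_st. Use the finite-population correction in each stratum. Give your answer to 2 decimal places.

SE(ȳ_st) ≈ 6.31

V̂(ȳ_st) = Σ W_h² (1 − n_h/N_h) s_h²/n_h, with W_h = N_h/N and N = 13500:
  stratum Low: (3900/13500)²·(1 − 159/3900)·64.2²/159 = 2.07519
  stratum Mid: (3800/13500)²·(1 − 239/3800)·329.9²/239 = 33.8107
  stratum High: (5800/13500)²·(1 − 336/5800)·87.2²/336 = 3.93518
V̂(ȳ_st) = 39.8211
SE(ȳ_st) = √39.8211 = 6.3104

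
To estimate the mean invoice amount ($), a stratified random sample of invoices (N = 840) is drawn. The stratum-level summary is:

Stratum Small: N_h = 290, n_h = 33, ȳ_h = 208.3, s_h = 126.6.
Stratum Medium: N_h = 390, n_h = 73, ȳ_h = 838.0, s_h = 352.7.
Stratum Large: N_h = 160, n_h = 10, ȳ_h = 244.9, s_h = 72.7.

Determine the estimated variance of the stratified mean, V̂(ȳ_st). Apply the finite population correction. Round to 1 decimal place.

V̂(ȳ_st) = Σ W_h² (1 − n_h/N_h) s_h²/n_h, with W_h = N_h/N and N = 840:
  stratum Small: (290/840)²·(1 − 33/290)·126.6²/33 = 51.301
  stratum Medium: (390/840)²·(1 − 73/390)·352.7²/73 = 298.575
  stratum Large: (160/840)²·(1 − 10/160)·72.7²/10 = 17.9772
V̂(ȳ_st) = 367.853

V̂(ȳ_st) ≈ 367.9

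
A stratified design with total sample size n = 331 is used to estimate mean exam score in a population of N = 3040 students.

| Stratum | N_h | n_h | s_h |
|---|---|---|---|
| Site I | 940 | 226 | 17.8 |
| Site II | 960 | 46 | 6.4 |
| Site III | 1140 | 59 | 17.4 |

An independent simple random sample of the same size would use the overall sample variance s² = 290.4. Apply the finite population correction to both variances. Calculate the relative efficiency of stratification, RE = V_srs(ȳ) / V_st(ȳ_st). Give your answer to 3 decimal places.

RE ≈ 0.898

V̂(ȳ_st) = Σ W_h² (1 − n_h/N_h) s_h²/n_h, with W_h = N_h/N and N = 3040:
  stratum Site I: (940/3040)²·(1 − 226/940)·17.8²/226 = 0.101815
  stratum Site II: (960/3040)²·(1 − 46/960)·6.4²/46 = 0.084542
  stratum Site III: (1140/3040)²·(1 − 59/1140)·17.4²/59 = 0.684274
V_st = 0.87063
V_srs = (1 − 331/3040)·290.4/331 = 0.781815
Relative efficiency = V_srs / V_st = 0.781815/0.87063 = 0.8980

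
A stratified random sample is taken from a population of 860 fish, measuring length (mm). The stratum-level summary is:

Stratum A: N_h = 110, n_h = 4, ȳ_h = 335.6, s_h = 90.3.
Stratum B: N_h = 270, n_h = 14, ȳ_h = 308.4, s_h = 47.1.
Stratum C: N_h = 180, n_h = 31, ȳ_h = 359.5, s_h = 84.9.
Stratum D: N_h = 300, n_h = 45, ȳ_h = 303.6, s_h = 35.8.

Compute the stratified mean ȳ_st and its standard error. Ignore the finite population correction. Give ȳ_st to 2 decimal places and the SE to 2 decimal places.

ȳ_st ≈ 320.90, SE ≈ 7.91

ȳ_st = Σ W_h ȳ_h = (110·335.6 + 270·308.4 + 180·359.5 + 300·303.6)/860 = 320.90000
V̂(ȳ_st) = Σ W_h² s_h²/n_h, with W_h = N_h/N and N = 860:
  stratum A: (110/860)²·90.3²/4 = 33.3506
  stratum B: (270/860)²·47.1²/14 = 15.6187
  stratum C: (180/860)²·84.9²/31 = 10.186
  stratum D: (300/860)²·35.8²/45 = 3.46577
V̂(ȳ_st) = 62.621
SE(ȳ_st) = √62.621 = 7.91334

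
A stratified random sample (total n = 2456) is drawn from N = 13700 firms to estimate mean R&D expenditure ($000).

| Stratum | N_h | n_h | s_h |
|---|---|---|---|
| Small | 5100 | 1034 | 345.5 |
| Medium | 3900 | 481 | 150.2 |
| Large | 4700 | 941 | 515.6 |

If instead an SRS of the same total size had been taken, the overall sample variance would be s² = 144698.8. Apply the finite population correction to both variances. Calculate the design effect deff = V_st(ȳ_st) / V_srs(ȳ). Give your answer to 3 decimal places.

deff ≈ 0.883

V̂(ȳ_st) = Σ W_h² (1 − n_h/N_h) s_h²/n_h, with W_h = N_h/N and N = 13700:
  stratum Small: (5100/13700)²·(1 − 1034/5100)·345.5²/1034 = 12.7548
  stratum Medium: (3900/13700)²·(1 − 481/3900)·150.2²/481 = 3.33209
  stratum Large: (4700/13700)²·(1 − 941/4700)·515.6²/941 = 26.5929
V_st = 42.6797
V_srs = (1 − 2456/13700)·144698.8/2456 = 48.3545
deff = V_st / V_srs = 42.6797/48.3545 = 0.8826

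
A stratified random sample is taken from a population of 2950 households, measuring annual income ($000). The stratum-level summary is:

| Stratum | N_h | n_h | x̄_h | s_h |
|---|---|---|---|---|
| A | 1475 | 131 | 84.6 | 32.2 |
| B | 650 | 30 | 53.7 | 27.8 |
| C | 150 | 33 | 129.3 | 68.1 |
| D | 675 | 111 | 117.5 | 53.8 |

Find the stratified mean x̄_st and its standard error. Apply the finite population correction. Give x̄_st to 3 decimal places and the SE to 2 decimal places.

x̄_st ≈ 87.592, SE ≈ 2.10

x̄_st = Σ W_h x̄_h = (1475·84.6 + 650·53.7 + 150·129.3 + 675·117.5)/2950 = 87.59237
V̂(x̄_st) = Σ W_h² (1 − n_h/N_h) s_h²/n_h, with W_h = N_h/N and N = 2950:
  stratum A: (1475/2950)²·(1 − 131/1475)·32.2²/131 = 1.80297
  stratum B: (650/2950)²·(1 − 30/650)·27.8²/30 = 1.19297
  stratum C: (150/2950)²·(1 − 33/150)·68.1²/33 = 0.283409
  stratum D: (675/2950)²·(1 − 111/675)·53.8²/111 = 1.14072
V̂(x̄_st) = 4.42007
SE(x̄_st) = √4.42007 = 2.1024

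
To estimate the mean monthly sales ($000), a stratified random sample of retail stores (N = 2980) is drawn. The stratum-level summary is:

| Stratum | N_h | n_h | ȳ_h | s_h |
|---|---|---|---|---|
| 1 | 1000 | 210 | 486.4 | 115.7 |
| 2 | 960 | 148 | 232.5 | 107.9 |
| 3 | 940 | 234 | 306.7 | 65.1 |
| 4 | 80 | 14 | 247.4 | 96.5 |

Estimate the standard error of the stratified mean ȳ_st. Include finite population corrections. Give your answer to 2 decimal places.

V̂(ȳ_st) = Σ W_h² (1 − n_h/N_h) s_h²/n_h, with W_h = N_h/N and N = 2980:
  stratum 1: (1000/2980)²·(1 − 210/1000)·115.7²/210 = 5.67077
  stratum 2: (960/2980)²·(1 − 148/960)·107.9²/148 = 6.90519
  stratum 3: (940/2980)²·(1 − 234/940)·65.1²/234 = 1.35346
  stratum 4: (80/2980)²·(1 − 14/80)·96.5²/14 = 0.395483
V̂(ȳ_st) = 14.3249
SE(ȳ_st) = √14.3249 = 3.78483

SE(ȳ_st) ≈ 3.78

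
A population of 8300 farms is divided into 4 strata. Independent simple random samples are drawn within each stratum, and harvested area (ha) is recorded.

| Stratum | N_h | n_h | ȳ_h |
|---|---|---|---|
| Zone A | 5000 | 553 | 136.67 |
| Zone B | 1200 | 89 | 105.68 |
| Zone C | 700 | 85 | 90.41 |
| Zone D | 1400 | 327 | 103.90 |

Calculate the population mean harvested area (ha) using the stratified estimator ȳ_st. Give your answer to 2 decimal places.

N = Σ N_h = 8300. Stratum weights W_h = N_h/N.
ȳ_st = (5000·136.67 + 1200·105.68 + 700·90.41 + 1400·103.90) / 8300 = 122.7606

ȳ_st ≈ 122.76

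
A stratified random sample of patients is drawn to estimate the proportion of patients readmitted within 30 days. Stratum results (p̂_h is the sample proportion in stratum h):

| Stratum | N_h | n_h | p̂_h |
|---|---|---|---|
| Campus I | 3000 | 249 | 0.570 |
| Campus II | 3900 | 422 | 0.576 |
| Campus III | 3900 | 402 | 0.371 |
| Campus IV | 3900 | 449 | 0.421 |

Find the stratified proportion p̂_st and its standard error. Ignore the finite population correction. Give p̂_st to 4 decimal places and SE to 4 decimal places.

p̂_st ≈ 0.4793, SE ≈ 0.0127

N = 14700; stratum weights W_h = N_h/N.
p̂_st = Σ W_h p̂_h = (3000·0.570 + 3900·0.576 + 3900·0.371 + 3900·0.421)/14700 = 0.47927
V̂(p̂_st) = Σ W_h² p̂_h(1−p̂_h)/(n_h−1):
  stratum Campus I: (3000/14700)²·0.570·0.430/248 = 4.11623e-05
  stratum Campus II: (3900/14700)²·0.576·0.424/421 = 4.0832e-05
  stratum Campus III: (3900/14700)²·0.371·0.629/401 = 4.09614e-05
  stratum Campus IV: (3900/14700)²·0.421·0.579/448 = 3.82981e-05
V̂(p̂_st) = 0.000161254; SE = √V̂ = 0.0126986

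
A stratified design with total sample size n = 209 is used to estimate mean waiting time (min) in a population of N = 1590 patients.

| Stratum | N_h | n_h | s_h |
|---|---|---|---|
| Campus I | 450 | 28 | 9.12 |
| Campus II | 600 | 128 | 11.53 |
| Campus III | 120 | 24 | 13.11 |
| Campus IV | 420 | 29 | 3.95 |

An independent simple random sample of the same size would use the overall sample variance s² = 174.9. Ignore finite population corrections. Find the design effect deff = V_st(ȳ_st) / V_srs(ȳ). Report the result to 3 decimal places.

deff ≈ 0.555

V̂(ȳ_st) = Σ W_h² s_h²/n_h, with W_h = N_h/N and N = 1590:
  stratum Campus I: (450/1590)²·9.12²/28 = 0.237937
  stratum Campus II: (600/1590)²·11.53²/128 = 0.147896
  stratum Campus III: (120/1590)²·13.11²/24 = 0.0407908
  stratum Campus IV: (420/1590)²·3.95²/29 = 0.0375405
V_st = 0.464165
V_srs = s²/n = 174.9/209 = 0.836842
deff = V_st / V_srs = 0.464165/0.836842 = 0.5547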